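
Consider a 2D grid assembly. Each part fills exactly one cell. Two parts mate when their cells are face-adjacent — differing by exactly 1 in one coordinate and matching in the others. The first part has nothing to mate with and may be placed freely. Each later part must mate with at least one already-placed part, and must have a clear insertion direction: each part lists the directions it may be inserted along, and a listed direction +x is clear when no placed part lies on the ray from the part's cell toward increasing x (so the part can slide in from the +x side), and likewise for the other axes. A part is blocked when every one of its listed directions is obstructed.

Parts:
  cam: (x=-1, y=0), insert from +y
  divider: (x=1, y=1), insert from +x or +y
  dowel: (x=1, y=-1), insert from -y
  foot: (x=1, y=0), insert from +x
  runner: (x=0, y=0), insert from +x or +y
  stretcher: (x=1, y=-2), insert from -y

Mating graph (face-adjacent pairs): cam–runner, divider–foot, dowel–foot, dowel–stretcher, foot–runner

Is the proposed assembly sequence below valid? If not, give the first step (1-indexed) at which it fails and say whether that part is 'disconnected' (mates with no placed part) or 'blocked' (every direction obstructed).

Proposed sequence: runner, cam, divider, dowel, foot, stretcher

1. runner@(0, 0) [+x clear] — {runner}
2. cam@(-1, 0) [+y clear] — {cam, runner}
3. divider@(1, 1) — no placed neighbour ⇒ disconnected

Invalid at step 3 (disconnected)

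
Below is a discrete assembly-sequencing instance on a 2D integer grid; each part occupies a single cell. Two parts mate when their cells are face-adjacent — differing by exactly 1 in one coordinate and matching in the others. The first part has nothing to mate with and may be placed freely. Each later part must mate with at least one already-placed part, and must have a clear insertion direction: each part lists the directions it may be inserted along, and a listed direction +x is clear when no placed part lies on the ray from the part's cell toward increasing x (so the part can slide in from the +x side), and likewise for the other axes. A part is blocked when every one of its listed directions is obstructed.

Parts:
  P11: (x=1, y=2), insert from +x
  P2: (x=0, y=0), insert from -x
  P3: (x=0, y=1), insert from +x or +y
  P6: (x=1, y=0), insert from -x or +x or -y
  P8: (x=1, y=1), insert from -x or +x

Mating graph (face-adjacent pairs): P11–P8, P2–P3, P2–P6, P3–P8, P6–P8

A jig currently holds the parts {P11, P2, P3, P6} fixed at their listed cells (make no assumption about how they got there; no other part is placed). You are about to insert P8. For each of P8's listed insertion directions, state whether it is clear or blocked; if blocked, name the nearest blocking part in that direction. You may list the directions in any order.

-x: nearest on ray is P3@(0, 1) ⇒ blocked
+x: ray from P8(1, 1) has no placed part ⇒ clear

+x: clear; -x: blocked by P3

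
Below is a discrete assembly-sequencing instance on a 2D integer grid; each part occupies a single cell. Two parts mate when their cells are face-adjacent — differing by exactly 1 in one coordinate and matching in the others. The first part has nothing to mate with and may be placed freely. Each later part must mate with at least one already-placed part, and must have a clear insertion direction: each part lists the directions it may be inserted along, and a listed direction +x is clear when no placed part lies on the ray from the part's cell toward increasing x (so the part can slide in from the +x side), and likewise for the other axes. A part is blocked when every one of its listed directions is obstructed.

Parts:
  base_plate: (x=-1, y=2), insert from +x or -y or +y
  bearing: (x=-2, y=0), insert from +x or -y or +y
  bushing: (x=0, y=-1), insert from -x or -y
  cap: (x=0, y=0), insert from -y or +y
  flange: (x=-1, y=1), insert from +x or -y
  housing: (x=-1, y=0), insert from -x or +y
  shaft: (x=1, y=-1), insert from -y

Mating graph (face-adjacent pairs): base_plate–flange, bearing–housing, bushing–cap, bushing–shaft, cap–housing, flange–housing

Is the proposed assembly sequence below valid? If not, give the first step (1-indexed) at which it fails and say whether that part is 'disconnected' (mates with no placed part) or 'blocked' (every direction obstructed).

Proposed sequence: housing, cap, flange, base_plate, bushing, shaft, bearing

1. housing@(-1, 0) [-x clear] — {housing}
2. cap@(0, 0) [-y clear] — {cap, housing}
3. flange@(-1, 1) [+x clear] — {cap, flange, housing}
4. base_plate@(-1, 2) [+x clear] — {base_plate, cap, flange, housing}
5. bushing@(0, -1) [-x clear] — {base_plate, bushing, cap, flange, housing}
6. shaft@(1, -1) [-y clear] — {base_plate, bushing, cap, flange, housing, shaft}
7. bearing@(-2, 0) [-y clear] — {base_plate, bearing, bushing, cap, flange, housing, shaft}

Valid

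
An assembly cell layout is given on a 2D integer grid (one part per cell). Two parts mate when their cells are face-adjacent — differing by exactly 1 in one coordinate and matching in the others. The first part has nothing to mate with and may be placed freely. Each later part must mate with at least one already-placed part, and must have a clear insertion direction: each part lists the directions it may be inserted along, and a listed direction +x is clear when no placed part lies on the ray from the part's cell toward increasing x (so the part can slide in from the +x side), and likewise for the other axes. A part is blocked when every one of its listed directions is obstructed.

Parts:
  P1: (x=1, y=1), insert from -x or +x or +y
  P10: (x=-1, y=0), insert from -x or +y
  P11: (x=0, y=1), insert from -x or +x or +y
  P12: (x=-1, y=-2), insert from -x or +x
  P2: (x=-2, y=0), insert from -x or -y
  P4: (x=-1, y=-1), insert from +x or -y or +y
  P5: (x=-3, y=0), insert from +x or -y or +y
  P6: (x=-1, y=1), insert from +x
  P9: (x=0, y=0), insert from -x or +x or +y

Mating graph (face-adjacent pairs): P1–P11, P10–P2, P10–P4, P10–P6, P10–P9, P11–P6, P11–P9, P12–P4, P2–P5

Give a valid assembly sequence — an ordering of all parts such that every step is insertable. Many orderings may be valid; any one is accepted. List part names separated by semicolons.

1. P2@(-2, 0) [-x clear] — {P2}
2. P10@(-1, 0) [+y clear] — {P10, P2}
3. P9@(0, 0) [+x clear] — {P10, P2, P9}
4. P4@(-1, -1) [+x clear] — {P10, P2, P4, P9}
5. P12@(-1, -2) [-x clear] — {P10, P12, P2, P4, P9}
6. P5@(-3, 0) [-y clear] — {P10, P12, P2, P4, P5, P9}
7. P6@(-1, 1) [+x clear] — {P10, P12, P2, P4, P5, P6, P9}
8. P11@(0, 1) [+x clear] — {P10, P11, P12, P2, P4, P5, P6, P9}
9. P1@(1, 1) [+x clear] — {P1, P10, P11, P12, P2, P4, P5, P6, P9}

P2; P10; P9; P4; P12; P5; P6; P11; P1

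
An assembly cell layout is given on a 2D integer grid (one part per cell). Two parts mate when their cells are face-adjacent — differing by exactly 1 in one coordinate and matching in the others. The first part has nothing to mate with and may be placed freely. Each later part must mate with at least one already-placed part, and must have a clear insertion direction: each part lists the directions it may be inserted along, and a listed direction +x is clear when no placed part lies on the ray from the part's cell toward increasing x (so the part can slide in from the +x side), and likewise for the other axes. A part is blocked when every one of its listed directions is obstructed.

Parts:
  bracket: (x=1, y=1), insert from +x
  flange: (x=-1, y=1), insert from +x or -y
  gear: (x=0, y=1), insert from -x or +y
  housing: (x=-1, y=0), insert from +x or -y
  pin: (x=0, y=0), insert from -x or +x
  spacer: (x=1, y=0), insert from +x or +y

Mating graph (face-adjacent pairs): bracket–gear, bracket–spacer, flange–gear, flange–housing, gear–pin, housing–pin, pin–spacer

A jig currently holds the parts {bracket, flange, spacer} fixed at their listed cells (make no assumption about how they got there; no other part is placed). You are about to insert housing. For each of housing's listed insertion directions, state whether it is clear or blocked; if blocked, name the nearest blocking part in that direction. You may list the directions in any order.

+x: nearest on ray is spacer@(1, 0) ⇒ blocked
-y: ray from housing(-1, 0) has no placed part ⇒ clear

+x: blocked by spacer; -y: clear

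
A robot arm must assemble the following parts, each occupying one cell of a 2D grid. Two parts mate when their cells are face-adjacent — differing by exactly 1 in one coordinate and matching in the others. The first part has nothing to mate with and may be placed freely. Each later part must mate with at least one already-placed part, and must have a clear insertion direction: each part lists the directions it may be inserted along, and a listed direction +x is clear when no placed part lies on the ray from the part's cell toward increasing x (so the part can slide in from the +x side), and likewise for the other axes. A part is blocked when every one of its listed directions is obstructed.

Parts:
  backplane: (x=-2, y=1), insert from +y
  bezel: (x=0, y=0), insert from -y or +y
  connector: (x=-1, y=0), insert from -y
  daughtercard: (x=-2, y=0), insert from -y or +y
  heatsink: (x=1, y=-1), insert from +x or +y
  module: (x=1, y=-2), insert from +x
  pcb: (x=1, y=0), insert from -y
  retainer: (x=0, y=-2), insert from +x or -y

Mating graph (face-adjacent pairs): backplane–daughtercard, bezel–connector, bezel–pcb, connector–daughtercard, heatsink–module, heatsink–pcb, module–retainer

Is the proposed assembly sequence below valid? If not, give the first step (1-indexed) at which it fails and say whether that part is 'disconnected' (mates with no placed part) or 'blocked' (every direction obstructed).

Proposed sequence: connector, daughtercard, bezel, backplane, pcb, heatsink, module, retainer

Valid

1. connector@(-1, 0) [-y clear] — {connector}
2. daughtercard@(-2, 0) [-y clear] — {connector, daughtercard}
3. bezel@(0, 0) [-y clear] — {bezel, connector, daughtercard}
4. backplane@(-2, 1) [+y clear] — {backplane, bezel, connector, daughtercard}
5. pcb@(1, 0) [-y clear] — {backplane, bezel, connector, daughtercard, pcb}
6. heatsink@(1, -1) [+x clear] — {backplane, bezel, connector, daughtercard, heatsink, pcb}
7. module@(1, -2) [+x clear] — {backplane, bezel, connector, daughtercard, heatsink, module, pcb}
8. retainer@(0, -2) [-y clear] — {backplane, bezel, connector, daughtercard, heatsink, module, pcb, retainer}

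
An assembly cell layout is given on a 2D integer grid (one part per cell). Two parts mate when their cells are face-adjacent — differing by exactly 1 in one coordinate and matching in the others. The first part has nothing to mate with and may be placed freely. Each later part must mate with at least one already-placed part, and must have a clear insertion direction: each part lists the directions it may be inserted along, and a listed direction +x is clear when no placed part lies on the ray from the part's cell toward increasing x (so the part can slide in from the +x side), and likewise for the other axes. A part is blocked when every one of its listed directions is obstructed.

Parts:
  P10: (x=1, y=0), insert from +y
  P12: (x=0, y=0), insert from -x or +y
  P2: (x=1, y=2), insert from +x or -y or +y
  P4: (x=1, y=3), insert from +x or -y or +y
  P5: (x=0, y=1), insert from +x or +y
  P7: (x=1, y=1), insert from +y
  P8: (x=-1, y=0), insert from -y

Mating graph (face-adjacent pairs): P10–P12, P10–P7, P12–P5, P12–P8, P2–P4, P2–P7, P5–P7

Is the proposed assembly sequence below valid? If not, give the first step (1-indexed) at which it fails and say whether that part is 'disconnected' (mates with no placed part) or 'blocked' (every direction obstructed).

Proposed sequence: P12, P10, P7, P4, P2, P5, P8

1. P12@(0, 0) [-x clear] — {P12}
2. P10@(1, 0) [+y clear] — {P10, P12}
3. P7@(1, 1) [+y clear] — {P10, P12, P7}
4. P4@(1, 3) — no placed neighbour ⇒ disconnected

Invalid at step 4 (disconnected)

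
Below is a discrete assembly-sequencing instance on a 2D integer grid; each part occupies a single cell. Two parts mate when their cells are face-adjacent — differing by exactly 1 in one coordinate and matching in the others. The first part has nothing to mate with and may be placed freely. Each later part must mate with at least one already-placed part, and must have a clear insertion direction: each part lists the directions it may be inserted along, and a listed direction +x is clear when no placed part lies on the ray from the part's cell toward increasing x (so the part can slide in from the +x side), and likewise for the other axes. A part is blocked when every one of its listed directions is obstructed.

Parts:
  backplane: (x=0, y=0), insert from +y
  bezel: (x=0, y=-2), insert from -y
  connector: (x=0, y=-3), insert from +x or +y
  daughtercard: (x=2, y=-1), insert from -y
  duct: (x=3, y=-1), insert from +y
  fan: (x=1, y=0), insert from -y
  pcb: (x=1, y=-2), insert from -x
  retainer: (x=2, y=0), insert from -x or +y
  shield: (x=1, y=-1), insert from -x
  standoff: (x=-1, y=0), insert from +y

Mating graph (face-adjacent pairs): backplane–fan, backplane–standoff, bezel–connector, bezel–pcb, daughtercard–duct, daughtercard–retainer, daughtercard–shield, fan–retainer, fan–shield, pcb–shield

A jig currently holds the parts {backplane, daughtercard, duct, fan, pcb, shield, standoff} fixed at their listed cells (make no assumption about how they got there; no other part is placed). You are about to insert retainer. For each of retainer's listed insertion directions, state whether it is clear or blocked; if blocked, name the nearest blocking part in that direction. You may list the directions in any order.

+y: clear; -x: blocked by fan

-x: nearest on ray is fan@(1, 0) ⇒ blocked
+y: ray from retainer(2, 0) has no placed part ⇒ clear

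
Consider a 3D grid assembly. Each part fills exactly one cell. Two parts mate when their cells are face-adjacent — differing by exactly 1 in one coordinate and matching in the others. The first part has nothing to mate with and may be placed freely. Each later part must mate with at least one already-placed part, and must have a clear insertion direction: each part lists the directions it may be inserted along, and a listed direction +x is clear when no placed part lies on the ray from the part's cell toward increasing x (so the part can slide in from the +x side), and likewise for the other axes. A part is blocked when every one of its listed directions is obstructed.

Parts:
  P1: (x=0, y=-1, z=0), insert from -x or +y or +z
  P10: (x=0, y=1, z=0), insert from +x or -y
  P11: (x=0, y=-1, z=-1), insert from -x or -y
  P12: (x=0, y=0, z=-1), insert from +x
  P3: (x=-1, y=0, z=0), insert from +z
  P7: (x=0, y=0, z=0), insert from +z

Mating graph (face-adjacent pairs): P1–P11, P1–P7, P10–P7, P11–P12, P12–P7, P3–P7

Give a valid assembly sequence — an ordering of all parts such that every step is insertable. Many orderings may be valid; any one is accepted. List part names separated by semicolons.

P10; P7; P1; P11; P12; P3

1. P10@(0, 1, 0) [+x clear] — {P10}
2. P7@(0, 0, 0) [+z clear] — {P10, P7}
3. P1@(0, -1, 0) [-x clear] — {P1, P10, P7}
4. P11@(0, -1, -1) [-x clear] — {P1, P10, P11, P7}
5. P12@(0, 0, -1) [+x clear] — {P1, P10, P11, P12, P7}
6. P3@(-1, 0, 0) [+z clear] — {P1, P10, P11, P12, P3, P7}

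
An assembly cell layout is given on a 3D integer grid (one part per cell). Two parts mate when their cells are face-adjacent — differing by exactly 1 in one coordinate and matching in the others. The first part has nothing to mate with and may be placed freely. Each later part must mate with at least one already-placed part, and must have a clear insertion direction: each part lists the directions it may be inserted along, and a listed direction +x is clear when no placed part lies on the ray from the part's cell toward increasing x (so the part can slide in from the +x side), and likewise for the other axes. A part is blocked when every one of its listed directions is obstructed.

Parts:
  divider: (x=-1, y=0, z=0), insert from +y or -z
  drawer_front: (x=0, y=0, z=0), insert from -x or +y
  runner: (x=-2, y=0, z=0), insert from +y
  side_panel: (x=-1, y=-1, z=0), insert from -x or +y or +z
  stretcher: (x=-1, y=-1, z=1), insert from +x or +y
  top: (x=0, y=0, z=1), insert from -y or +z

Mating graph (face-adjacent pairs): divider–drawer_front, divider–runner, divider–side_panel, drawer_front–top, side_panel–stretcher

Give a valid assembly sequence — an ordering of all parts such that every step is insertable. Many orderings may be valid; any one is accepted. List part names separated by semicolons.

1. side_panel@(-1, -1, 0) [-x clear] — {side_panel}
2. stretcher@(-1, -1, 1) [+x clear] — {side_panel, stretcher}
3. divider@(-1, 0, 0) [+y clear] — {divider, side_panel, stretcher}
4. runner@(-2, 0, 0) [+y clear] — {divider, runner, side_panel, stretcher}
5. drawer_front@(0, 0, 0) [+y clear] — {divider, drawer_front, runner, side_panel, stretcher}
6. top@(0, 0, 1) [-y clear] — {divider, drawer_front, runner, side_panel, stretcher, top}

side_panel; stretcher; divider; runner; drawer_front; top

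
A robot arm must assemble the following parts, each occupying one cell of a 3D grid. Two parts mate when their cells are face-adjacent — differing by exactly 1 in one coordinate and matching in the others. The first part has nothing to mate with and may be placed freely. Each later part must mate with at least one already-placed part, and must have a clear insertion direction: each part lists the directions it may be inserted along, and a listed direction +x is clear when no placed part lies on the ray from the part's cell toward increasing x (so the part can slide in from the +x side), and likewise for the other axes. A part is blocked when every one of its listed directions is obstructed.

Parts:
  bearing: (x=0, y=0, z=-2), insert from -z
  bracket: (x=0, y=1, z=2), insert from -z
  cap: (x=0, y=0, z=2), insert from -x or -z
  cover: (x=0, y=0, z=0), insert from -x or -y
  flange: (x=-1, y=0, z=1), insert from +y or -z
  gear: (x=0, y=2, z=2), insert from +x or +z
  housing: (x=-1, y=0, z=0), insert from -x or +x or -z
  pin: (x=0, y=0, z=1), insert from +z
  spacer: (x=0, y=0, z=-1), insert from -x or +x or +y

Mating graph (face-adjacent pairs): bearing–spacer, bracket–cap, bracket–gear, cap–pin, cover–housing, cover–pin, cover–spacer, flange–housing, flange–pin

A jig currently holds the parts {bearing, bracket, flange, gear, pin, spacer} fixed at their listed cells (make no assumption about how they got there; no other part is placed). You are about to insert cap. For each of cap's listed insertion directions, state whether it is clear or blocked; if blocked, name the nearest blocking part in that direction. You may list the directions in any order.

-x: ray from cap(0, 0, 2) has no placed part ⇒ clear
-z: nearest on ray is pin@(0, 0, 1) ⇒ blocked

-x: clear; -z: blocked by pin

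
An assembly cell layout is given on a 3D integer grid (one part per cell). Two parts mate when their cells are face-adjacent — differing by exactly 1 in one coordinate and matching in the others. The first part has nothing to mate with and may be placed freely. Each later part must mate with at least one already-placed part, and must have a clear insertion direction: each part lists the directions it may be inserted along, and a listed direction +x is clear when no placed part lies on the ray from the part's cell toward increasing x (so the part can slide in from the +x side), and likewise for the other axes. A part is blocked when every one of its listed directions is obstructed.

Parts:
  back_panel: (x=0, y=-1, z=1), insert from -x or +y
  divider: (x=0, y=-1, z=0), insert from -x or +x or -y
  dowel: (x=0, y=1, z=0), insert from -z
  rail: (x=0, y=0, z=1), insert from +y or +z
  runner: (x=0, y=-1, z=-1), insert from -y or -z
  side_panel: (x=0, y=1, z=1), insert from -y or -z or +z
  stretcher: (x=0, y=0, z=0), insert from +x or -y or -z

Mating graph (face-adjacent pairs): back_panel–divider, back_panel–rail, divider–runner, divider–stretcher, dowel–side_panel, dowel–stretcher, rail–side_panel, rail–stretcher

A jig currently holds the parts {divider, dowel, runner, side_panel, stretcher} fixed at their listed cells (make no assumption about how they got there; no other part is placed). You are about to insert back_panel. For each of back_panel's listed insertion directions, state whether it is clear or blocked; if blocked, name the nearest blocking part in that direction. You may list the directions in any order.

-x: ray from back_panel(0, -1, 1) has no placed part ⇒ clear
+y: nearest on ray is side_panel@(0, 1, 1) ⇒ blocked

+y: blocked by side_panel; -x: clear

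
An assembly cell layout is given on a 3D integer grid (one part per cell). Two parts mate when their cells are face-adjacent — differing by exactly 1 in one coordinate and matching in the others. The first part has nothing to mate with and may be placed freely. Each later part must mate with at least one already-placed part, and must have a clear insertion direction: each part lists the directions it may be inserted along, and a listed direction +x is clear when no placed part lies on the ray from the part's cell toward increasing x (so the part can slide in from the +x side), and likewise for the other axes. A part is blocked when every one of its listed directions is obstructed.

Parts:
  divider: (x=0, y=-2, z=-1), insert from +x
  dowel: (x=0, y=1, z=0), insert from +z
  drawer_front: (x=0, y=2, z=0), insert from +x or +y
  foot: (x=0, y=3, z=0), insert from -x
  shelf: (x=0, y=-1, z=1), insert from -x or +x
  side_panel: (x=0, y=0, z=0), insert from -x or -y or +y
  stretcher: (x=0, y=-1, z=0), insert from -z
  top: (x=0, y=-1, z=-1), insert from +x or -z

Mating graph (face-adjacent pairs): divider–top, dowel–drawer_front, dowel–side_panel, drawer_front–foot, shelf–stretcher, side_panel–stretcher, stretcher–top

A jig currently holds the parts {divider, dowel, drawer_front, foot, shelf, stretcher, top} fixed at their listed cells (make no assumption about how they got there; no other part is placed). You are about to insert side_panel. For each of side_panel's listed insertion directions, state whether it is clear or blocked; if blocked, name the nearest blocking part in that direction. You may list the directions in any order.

-x: ray from side_panel(0, 0, 0) has no placed part ⇒ clear
-y: nearest on ray is stretcher@(0, -1, 0) ⇒ blocked
+y: nearest on ray is dowel@(0, 1, 0) ⇒ blocked

+y: blocked by dowel; -x: clear; -y: blocked by stretcher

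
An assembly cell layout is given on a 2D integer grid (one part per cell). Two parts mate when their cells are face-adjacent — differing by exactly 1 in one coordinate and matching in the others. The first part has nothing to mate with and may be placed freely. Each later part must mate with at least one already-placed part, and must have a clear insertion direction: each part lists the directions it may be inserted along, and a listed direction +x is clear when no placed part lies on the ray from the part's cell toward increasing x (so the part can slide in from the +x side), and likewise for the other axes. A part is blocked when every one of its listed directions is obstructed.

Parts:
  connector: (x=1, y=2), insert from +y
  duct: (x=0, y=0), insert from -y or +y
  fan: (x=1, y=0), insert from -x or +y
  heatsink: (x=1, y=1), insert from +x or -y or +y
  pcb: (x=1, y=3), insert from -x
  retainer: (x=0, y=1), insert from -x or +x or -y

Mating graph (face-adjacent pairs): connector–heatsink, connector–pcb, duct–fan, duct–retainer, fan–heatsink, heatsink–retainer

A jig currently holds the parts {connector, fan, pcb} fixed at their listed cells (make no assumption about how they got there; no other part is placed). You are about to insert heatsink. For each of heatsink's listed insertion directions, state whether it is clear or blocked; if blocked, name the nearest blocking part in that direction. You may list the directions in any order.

+x: ray from heatsink(1, 1) has no placed part ⇒ clear
-y: nearest on ray is fan@(1, 0) ⇒ blocked
+y: nearest on ray is connector@(1, 2) ⇒ blocked

+x: clear; +y: blocked by connector; -y: blocked by fan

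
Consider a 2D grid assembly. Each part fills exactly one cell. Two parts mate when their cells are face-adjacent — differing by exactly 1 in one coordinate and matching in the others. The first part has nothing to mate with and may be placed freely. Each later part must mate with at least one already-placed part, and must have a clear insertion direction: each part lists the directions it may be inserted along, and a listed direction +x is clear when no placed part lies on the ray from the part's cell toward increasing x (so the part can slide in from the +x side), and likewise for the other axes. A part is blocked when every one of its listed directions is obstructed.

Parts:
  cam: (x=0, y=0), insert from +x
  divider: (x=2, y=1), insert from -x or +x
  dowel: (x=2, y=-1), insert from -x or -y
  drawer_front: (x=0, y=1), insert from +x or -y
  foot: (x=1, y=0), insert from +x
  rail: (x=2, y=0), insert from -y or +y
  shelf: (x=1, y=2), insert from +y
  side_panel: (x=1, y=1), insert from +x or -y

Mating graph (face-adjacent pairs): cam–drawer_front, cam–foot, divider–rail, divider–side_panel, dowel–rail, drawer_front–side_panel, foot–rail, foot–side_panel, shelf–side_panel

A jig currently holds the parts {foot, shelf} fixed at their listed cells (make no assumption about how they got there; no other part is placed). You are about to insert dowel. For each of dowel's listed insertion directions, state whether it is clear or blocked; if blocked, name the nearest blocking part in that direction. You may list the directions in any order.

-x: clear; -y: clear

-x: ray from dowel(2, -1) has no placed part ⇒ clear
-y: ray from dowel(2, -1) has no placed part ⇒ clear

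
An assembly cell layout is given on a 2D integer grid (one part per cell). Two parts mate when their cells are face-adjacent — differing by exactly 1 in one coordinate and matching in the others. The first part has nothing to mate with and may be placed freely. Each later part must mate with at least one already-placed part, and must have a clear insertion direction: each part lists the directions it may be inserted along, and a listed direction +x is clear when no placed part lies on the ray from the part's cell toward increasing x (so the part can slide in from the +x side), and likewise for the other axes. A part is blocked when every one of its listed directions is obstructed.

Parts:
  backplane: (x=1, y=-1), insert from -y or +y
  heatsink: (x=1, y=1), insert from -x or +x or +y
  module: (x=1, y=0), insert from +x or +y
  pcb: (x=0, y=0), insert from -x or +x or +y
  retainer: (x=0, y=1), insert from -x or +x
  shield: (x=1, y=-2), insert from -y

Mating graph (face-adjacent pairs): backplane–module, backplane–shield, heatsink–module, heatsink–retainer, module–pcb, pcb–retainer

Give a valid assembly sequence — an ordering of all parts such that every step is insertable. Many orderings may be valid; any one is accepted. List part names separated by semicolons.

shield; backplane; module; heatsink; retainer; pcb

1. shield@(1, -2) [-y clear] — {shield}
2. backplane@(1, -1) [+y clear] — {backplane, shield}
3. module@(1, 0) [+x clear] — {backplane, module, shield}
4. heatsink@(1, 1) [-x clear] — {backplane, heatsink, module, shield}
5. retainer@(0, 1) [-x clear] — {backplane, heatsink, module, retainer, shield}
6. pcb@(0, 0) [-x clear] — {backplane, heatsink, module, pcb, retainer, shield}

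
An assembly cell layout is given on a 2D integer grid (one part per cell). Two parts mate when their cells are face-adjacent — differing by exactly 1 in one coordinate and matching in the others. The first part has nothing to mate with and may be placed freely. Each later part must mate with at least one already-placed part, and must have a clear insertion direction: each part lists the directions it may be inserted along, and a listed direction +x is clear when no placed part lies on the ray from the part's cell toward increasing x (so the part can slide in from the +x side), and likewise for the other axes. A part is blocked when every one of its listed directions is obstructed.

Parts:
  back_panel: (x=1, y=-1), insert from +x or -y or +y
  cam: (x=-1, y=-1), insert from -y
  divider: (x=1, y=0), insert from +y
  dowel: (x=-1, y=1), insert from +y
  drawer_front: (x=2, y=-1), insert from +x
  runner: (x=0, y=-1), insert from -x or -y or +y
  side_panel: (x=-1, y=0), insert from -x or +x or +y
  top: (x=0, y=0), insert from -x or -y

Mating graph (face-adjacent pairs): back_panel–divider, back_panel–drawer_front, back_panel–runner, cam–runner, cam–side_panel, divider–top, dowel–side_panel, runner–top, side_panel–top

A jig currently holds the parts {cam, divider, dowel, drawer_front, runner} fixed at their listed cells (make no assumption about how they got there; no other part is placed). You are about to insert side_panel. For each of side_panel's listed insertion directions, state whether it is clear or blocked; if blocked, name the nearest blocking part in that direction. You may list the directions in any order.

-x: ray from side_panel(-1, 0) has no placed part ⇒ clear
+x: nearest on ray is divider@(1, 0) ⇒ blocked
+y: nearest on ray is dowel@(-1, 1) ⇒ blocked

+x: blocked by divider; +y: blocked by dowel; -x: clear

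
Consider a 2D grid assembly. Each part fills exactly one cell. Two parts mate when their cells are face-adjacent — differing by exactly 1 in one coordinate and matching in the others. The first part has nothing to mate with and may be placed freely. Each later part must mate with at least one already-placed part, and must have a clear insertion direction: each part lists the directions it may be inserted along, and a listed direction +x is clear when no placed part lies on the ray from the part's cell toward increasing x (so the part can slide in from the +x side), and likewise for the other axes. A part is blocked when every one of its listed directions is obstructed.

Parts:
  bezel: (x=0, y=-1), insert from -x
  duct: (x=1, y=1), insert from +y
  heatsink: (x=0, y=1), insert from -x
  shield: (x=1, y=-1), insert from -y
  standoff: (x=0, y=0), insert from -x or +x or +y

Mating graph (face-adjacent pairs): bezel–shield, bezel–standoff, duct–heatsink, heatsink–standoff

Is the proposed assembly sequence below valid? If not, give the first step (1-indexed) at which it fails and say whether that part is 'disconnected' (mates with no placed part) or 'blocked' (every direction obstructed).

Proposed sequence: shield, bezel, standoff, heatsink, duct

1. shield@(1, -1) [-y clear] — {shield}
2. bezel@(0, -1) [-x clear] — {bezel, shield}
3. standoff@(0, 0) [-x clear] — {bezel, shield, standoff}
4. heatsink@(0, 1) [-x clear] — {bezel, heatsink, shield, standoff}
5. duct@(1, 1) [+y clear] — {bezel, duct, heatsink, shield, standoff}

Valid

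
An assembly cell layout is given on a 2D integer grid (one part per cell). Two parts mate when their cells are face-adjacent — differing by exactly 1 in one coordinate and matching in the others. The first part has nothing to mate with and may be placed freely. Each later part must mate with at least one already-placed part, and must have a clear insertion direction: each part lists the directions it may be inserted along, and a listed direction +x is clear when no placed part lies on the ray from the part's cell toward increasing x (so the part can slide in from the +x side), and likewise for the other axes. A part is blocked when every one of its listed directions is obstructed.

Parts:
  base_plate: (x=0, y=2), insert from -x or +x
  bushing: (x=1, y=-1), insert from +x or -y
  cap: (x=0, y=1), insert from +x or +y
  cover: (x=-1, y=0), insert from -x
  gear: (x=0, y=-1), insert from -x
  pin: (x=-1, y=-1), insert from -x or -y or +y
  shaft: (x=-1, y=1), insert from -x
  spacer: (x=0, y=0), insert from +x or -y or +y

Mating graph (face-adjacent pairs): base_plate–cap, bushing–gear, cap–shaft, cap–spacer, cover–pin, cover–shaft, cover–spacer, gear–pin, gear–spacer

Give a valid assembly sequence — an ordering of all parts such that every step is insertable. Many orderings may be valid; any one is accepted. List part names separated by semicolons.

1. base_plate@(0, 2) [-x clear] — {base_plate}
2. cap@(0, 1) [+x clear] — {base_plate, cap}
3. shaft@(-1, 1) [-x clear] — {base_plate, cap, shaft}
4. spacer@(0, 0) [+x clear] — {base_plate, cap, shaft, spacer}
5. cover@(-1, 0) [-x clear] — {base_plate, cap, cover, shaft, spacer}
6. gear@(0, -1) [-x clear] — {base_plate, cap, cover, gear, shaft, spacer}
7. pin@(-1, -1) [-x clear] — {base_plate, cap, cover, gear, pin, shaft, spacer}
8. bushing@(1, -1) [+x clear] — {base_plate, bushing, cap, cover, gear, pin, shaft, spacer}

base_plate; cap; shaft; spacer; cover; gear; pin; bushing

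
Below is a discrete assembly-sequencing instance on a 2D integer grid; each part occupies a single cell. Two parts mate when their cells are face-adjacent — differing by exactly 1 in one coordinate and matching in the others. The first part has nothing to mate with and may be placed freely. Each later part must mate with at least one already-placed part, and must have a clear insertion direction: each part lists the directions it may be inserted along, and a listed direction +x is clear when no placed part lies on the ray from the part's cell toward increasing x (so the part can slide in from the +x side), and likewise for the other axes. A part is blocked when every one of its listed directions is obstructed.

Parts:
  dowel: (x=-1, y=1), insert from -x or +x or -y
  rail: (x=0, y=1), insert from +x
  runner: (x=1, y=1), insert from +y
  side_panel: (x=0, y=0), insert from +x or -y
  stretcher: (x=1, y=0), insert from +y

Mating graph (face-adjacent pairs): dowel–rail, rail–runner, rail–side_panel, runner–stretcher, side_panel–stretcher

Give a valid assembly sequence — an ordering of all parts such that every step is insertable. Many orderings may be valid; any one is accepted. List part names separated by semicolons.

side_panel; stretcher; rail; dowel; runner

1. side_panel@(0, 0) [+x clear] — {side_panel}
2. stretcher@(1, 0) [+y clear] — {side_panel, stretcher}
3. rail@(0, 1) [+x clear] — {rail, side_panel, stretcher}
4. dowel@(-1, 1) [-x clear] — {dowel, rail, side_panel, stretcher}
5. runner@(1, 1) [+y clear] — {dowel, rail, runner, side_panel, stretcher}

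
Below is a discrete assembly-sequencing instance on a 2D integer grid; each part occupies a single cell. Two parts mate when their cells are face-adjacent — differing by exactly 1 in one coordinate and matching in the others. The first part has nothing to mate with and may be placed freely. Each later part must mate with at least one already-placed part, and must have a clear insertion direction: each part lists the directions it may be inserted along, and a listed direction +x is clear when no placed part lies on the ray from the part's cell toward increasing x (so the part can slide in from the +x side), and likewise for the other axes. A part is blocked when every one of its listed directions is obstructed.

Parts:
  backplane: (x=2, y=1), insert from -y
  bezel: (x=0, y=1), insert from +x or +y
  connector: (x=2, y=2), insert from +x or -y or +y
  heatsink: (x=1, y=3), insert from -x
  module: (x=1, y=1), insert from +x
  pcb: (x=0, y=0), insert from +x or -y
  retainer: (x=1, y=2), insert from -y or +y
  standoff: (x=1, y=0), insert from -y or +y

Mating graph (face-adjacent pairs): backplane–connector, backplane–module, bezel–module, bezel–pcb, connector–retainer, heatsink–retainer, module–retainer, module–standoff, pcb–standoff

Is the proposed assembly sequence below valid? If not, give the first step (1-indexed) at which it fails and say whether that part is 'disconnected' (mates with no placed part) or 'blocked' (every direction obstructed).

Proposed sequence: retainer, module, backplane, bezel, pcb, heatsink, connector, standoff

1. retainer@(1, 2) [-y clear] — {retainer}
2. module@(1, 1) [+x clear] — {module, retainer}
3. backplane@(2, 1) [-y clear] — {backplane, module, retainer}
4. bezel@(0, 1) [+y clear] — {backplane, bezel, module, retainer}
5. pcb@(0, 0) [+x clear] — {backplane, bezel, module, pcb, retainer}
6. heatsink@(1, 3) [-x clear] — {backplane, bezel, heatsink, module, pcb, retainer}
7. connector@(2, 2) [+x clear] — {backplane, bezel, connector, heatsink, module, pcb, retainer}
8. standoff@(1, 0) [-y clear] — {backplane, bezel, connector, heatsink, module, pcb, retainer, standoff}

Valid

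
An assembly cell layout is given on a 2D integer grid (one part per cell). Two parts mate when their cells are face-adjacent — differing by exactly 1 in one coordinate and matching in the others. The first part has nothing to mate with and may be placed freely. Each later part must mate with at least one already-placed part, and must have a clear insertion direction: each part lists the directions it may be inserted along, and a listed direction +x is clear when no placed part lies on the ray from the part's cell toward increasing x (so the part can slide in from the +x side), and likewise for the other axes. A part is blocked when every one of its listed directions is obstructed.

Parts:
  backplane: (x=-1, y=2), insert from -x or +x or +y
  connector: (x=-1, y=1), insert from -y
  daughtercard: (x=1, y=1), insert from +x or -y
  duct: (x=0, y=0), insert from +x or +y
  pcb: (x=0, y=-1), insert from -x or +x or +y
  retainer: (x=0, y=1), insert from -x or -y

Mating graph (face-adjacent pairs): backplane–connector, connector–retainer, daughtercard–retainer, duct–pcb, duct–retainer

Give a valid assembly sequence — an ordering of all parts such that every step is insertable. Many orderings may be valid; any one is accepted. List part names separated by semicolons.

1. daughtercard@(1, 1) [+x clear] — {daughtercard}
2. retainer@(0, 1) [-x clear] — {daughtercard, retainer}
3. duct@(0, 0) [+x clear] — {daughtercard, duct, retainer}
4. pcb@(0, -1) [-x clear] — {daughtercard, duct, pcb, retainer}
5. connector@(-1, 1) [-y clear] — {connector, daughtercard, duct, pcb, retainer}
6. backplane@(-1, 2) [-x clear] — {backplane, connector, daughtercard, duct, pcb, retainer}

daughtercard; retainer; duct; pcb; connector; backplane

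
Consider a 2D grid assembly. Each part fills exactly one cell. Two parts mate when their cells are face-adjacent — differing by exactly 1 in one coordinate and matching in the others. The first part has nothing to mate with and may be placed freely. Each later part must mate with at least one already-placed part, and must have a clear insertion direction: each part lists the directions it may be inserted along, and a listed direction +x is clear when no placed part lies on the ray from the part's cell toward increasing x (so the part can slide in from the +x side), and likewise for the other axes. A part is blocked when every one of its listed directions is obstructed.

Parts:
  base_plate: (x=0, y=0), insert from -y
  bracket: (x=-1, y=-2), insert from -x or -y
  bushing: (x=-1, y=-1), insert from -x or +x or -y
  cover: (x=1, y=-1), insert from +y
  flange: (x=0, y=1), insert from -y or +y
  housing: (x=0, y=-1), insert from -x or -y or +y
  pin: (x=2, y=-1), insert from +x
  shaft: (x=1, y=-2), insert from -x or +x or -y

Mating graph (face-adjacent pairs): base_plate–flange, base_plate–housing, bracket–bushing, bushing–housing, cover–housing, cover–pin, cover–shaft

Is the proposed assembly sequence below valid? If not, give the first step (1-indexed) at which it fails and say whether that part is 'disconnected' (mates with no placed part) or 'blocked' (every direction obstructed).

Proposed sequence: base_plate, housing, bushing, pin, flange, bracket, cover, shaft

1. base_plate@(0, 0) [-y clear] — {base_plate}
2. housing@(0, -1) [-x clear] — {base_plate, housing}
3. bushing@(-1, -1) [-x clear] — {base_plate, bushing, housing}
4. pin@(2, -1) — no placed neighbour ⇒ disconnected

Invalid at step 4 (disconnected)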